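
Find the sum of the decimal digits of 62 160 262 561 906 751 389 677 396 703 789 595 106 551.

6+2+1+6+0+2+6+2+5+6+1+9+0+6+7+5+1+3+8+9+6+7+7+3+9+6+7+0+3+7+8+9+5+9+5+1+0+6+5+5+1 = 194

194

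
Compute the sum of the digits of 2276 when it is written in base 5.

8

2276 in base 5 is 33101.
Digit sum: 3+3+1+0+1 = 8.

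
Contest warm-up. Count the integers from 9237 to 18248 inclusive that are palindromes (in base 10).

The integers in [9237, 18248] that are palindromes (in base 10): 9339, 9449, 9559, 9669, 9779, 9889, …, 18081, 18181.
89 qualify.

89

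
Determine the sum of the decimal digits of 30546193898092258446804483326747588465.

3+0+5+4+6+1+9+3+8+9+8+0+9+2+2+5+8+4+4+6+8+0+4+4+8+3+3+2+6+7+4+7+5+8+8+4+6+5 = 188

188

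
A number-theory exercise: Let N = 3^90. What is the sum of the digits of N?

216

3^90 = 8727963568087712425891397479476727340041449
Sum of its 43 digits: 216.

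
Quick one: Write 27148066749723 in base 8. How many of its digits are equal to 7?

3

27148066749723 in base 8 is 613034667776433.
The digit 7 appears 3 times.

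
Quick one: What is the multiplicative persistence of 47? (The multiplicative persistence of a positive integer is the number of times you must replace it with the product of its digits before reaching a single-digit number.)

47 → 28 → 16 → 6 (3 steps)

3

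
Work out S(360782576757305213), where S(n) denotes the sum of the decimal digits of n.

77

3+6+0+7+8+2+5+7+6+7+5+7+3+0+5+2+1+3 = 77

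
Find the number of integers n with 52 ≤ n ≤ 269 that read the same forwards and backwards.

22

The integers in [52, 269] that read the same forwards and backwards: 55, 66, 77, 88, 99, 101, …, 252, 262.
22 qualify.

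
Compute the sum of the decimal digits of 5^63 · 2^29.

103

5^63 · 2^29 = 58207660913467407226562500000000000000000000000000000
Sum of its 53 digits: 103.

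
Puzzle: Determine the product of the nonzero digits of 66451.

6×6×4×5×1 = 720

720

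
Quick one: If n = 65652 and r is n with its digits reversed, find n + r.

Reverse of 65652 is 25656.
65652 + 25656 = 91308

91308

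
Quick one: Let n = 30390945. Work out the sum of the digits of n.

3+0+3+9+0+9+4+5 = 33

33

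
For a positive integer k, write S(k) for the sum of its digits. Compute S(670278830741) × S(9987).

1749

S(670278830741) = 6+7+0+2+7+8+8+3+0+7+4+1 = 53.
S(9987) = 9+9+8+7 = 33.
53 · 33 = 1749.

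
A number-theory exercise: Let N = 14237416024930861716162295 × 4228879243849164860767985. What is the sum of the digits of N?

14237416024930861716162295 × 4228879243849164860767985 = 60208313113875605018088380589533527806040600125575
Sum of its 50 digits: 191.

191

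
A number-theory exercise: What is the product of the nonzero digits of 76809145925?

7×6×8×9×1×4×5×9×2×5 = 5443200

5443200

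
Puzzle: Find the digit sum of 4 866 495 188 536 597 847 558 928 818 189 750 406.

207

4+8+6+6+4+9+5+1+8+8+5+3+6+5+9+7+8+4+7+5+5+8+9+2+8+8+1+8+1+8+9+7+5+0+4+0+6 = 207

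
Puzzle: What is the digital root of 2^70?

The digital root of n equals n mod 9 (or 9 when 9 | n), so we need 2^70 mod 9.
2^70 ≡ 7 (mod 9), so the digital root is 7.

7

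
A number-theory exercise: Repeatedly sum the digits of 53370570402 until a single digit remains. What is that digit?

5+3+3+7+0+5+7+0+4+0+2 = 36
3+6 = 9

9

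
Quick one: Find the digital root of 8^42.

The digital root of n equals n mod 9 (or 9 when 9 | n), so we need 8^42 mod 9.
8^42 ≡ 1 (mod 9), so the digital root is 1.

1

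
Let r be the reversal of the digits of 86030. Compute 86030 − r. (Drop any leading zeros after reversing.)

Reverse of 86030 is 3068.
86030 − 3068 = 82962

82962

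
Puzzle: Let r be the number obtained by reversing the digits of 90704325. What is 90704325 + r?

143045034

Reverse of 90704325 is 52340709.
90704325 + 52340709 = 143045034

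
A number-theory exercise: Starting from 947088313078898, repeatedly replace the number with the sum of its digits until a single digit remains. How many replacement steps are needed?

947088313078898 → 83 → 11 → 2 (3 steps)

3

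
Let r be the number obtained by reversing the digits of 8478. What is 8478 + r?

17226

Reverse of 8478 is 8748.
8478 + 8748 = 17226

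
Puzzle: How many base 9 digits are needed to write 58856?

58856 in base 9 is 88655, which has 5 digits.

5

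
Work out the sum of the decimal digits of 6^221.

738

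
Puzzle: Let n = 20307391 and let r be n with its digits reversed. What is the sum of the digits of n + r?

50

Reversal of 20307391 is 19370302; 20307391 + 19370302 = 39677693.
Digit sum of 39677693: 3+9+6+7+7+6+9+3 = 50.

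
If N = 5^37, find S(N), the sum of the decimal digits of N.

104

5^37 = 72759576141834259033203125
Sum of its 26 digits: 104.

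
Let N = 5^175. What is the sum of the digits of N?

572

5^175 = 208809742975952784854729411496209521782437256258206929528276366575031143827119559271132676059323785011656582355499267578125
Sum of its 123 digits: 572.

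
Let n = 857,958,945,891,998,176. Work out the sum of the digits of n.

118

8+5+7+9+5+8+9+4+5+8+9+1+9+9+8+1+7+6 = 118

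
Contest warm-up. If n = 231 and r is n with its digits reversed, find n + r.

Reverse of 231 is 132.
231 + 132 = 363

363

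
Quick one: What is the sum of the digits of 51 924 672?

36

5+1+9+2+4+6+7+2 = 36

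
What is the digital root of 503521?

5+0+3+5+2+1 = 16
1+6 = 7

7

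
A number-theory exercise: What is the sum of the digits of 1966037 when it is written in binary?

1966037 in base 2 is 111011111111111010101.
Digit sum: 1+1+1+0+1+1+1+1+1+1+1+1+1+1+1+0+1+0+1+0+1 = 17.

17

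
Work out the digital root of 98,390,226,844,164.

3

9+8+3+9+0+2+2+6+8+4+4+1+6+4 = 66
6+6 = 12
1+2 = 3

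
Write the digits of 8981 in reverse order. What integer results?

Reversing 8981 gives 1898.

1898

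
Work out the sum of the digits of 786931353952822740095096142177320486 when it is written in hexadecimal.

786931353952822740095096142177320486 in base 16 is 978EB61567E11D18E7995E10CD3E26.
Digit sum: 9+7+8+14+11+6+1+5+6+7+14+1+1+13+1+8+14+7+9+9+5+14+1+0+12+13+3+14+2+6 = 221.

221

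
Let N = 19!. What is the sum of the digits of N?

19! = 121645100408832000
Sum of its 18 digits: 45.

45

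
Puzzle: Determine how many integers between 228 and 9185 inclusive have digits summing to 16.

605

The integers in [228, 9185] that have digits summing to 16: 259, 268, 277, 286, 295, 349, …, 9151, 9160.
605 qualify.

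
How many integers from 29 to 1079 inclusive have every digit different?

754

The integers in [29, 1079] that have every digit different: 29, 30, 31, 32, 34, 35, …, 1078, 1079.
754 qualify.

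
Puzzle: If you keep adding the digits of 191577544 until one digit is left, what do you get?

1+9+1+5+7+7+5+4+4 = 43
4+3 = 7

7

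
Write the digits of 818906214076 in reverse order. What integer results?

670412609818

Reversing 818906214076 gives 670412609818.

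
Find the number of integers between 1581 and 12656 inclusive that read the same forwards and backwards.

The integers in [1581, 12656] that read the same forwards and backwards: 1661, 1771, 1881, 1991, 2002, 2112, …, 12521, 12621.
111 qualify.

111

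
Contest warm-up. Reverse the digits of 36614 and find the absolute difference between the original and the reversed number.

Reverse of 36614 is 41663.
|36614 − 41663| = 5049

5049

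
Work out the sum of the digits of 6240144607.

6+2+4+0+1+4+4+6+0+7 = 34

34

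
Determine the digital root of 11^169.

2

The digital root of n equals n mod 9 (or 9 when 9 | n), so we need 11^169 mod 9.
11^169 ≡ 2 (mod 9), so the digital root is 2.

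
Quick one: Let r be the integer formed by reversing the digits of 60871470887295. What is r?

Reversing 60871470887295 gives 59278807417806.

59278807417806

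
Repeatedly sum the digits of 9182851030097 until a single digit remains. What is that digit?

8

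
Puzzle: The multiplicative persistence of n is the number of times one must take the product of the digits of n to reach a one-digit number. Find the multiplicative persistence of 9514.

9514 → 180 → 0 (2 steps)

2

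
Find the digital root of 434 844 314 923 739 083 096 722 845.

5

4+3+4+8+4+4+3+1+4+9+2+3+7+3+9+0+8+3+0+9+6+7+2+2+8+4+5 = 122
1+2+2 = 5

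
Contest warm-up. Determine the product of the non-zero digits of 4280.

4×2×8 = 64

64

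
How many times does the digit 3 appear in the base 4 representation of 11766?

3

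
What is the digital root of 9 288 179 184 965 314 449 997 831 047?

6

9+2+8+8+1+7+9+1+8+4+9+6+5+3+1+4+4+4+9+9+9+7+8+3+1+0+4+7 = 150
1+5+0 = 6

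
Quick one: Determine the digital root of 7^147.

The digital root of n equals n mod 9 (or 9 when 9 | n), so we need 7^147 mod 9.
7^147 ≡ 1 (mod 9), so the digital root is 1.

1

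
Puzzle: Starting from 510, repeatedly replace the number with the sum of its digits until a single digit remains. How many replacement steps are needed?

510 → 6 (1 step)

1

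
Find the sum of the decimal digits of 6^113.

6^113 = 8532794636488733058832740489676687102871474765106158220600648717419444560622670122582016
Sum of its 88 digits: 387.

387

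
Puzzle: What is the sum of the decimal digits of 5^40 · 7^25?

5^40 · 7^25 = 12196948042983102830539792194031178951263427734375
Sum of its 50 digits: 217.

217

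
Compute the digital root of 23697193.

4

2+3+6+9+7+1+9+3 = 40
4+0 = 4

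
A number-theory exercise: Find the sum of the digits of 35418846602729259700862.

3+5+4+1+8+8+4+6+6+0+2+7+2+9+2+5+9+7+0+0+8+6+2 = 104

104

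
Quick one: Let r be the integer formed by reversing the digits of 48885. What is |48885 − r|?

9999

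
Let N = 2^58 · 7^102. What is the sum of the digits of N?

493

2^58 · 7^102 = 45681444670127964660867392233487354468348992410615422586207823575948563784175570776852674904903129235456
Sum of its 104 digits: 493.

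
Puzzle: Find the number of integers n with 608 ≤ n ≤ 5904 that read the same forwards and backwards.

88

The integers in [608, 5904] that read the same forwards and backwards: 616, 626, 636, 646, 656, 666, …, 5775, 5885.
88 qualify.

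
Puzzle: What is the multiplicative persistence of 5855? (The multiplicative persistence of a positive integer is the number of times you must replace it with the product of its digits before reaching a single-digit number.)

5855 → 1000 → 0 (2 steps)

2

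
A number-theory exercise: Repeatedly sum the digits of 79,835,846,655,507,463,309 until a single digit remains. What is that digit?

7+9+8+3+5+8+4+6+6+5+5+5+0+7+4+6+3+3+0+9 = 103
1+0+3 = 4

4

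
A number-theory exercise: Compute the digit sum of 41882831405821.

55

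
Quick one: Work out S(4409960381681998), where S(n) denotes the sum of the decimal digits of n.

4+4+0+9+9+6+0+3+8+1+6+8+1+9+9+8 = 85

85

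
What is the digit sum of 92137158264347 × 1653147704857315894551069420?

195

92137158264347 × 1653147704857315894551069420 = 152316331716780518368080106996399907968740
Sum of its 42 digits: 195.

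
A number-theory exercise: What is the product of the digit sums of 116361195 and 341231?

462

S(116361195) = 1+1+6+3+6+1+1+9+5 = 33.
S(341231) = 3+4+1+2+3+1 = 14.
33 · 14 = 462.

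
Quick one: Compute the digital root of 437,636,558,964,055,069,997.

8

4+3+7+6+3+6+5+5+8+9+6+4+0+5+5+0+6+9+9+9+7 = 116
1+1+6 = 8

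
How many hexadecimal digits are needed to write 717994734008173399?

717994734008173399 in base 16 is 9F6D4680F288357, which has 15 digits.

15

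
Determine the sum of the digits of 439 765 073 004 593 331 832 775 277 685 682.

155

4+3+9+7+6+5+0+7+3+0+0+4+5+9+3+3+3+1+8+3+2+7+7+5+2+7+7+6+8+5+6+8+2 = 155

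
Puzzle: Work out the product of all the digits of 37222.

3×7×2×2×2 = 168

168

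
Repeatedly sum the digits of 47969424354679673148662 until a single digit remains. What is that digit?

4+7+9+6+9+4+2+4+3+5+4+6+7+9+6+7+3+1+4+8+6+6+2 = 122
1+2+2 = 5
(Equivalently, 47969424354679673148662 mod 9 = 5.)

5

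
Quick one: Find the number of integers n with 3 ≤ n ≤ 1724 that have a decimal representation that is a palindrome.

113

The integers in [3, 1724] that have a decimal representation that is a palindrome: 3, 4, 5, 6, 7, 8, …, 1551, 1661.
113 qualify.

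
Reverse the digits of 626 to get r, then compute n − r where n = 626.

0

Reverse of 626 is 626.
626 − 626 = 0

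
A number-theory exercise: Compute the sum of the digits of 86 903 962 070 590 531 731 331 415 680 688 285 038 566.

180

8+6+9+0+3+9+6+2+0+7+0+5+9+0+5+3+1+7+3+1+3+3+1+4+1+5+6+8+0+6+8+8+2+8+5+0+3+8+5+6+6 = 180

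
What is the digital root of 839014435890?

8+3+9+0+1+4+4+3+5+8+9+0 = 54
5+4 = 9

9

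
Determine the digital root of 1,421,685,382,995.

9

1+4+2+1+6+8+5+3+8+2+9+9+5 = 63
6+3 = 9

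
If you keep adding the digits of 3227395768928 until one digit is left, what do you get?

8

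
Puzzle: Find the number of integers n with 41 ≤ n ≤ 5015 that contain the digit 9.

1352

The integers in [41, 5015] that contain the digit 9: 49, 59, 69, 79, 89, 90, …, 4999, 5009.
1352 qualify.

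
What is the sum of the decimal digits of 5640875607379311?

72

5+6+4+0+8+7+5+6+0+7+3+7+9+3+1+1 = 72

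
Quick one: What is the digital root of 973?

1

9+7+3 = 19
1+9 = 10
1+0 = 1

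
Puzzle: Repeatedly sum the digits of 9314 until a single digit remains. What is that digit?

8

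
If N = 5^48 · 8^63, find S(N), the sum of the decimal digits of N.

215

5^48 · 8^63 = 2787593149816327892691964784081045188247552000000000000000000000000000000000000000000000000
Sum of its 91 digits: 215.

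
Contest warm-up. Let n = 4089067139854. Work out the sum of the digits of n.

64

4+0+8+9+0+6+7+1+3+9+8+5+4 = 64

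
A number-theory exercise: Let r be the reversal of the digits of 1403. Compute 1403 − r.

-1638

Reverse of 1403 is 3041.
1403 − 3041 = -1638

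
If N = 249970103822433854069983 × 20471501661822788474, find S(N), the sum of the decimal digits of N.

200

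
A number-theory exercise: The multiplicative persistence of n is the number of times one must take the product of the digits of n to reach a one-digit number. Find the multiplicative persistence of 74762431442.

2

74762431442 → 903168 → 0 (2 steps)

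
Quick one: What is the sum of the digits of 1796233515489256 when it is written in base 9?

72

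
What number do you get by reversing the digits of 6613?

3166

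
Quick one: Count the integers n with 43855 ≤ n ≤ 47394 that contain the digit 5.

1645

The integers in [43855, 47394] that contain the digit 5: 43855, 43856, 43857, 43858, 43859, 43865, …, 47375, 47385.
1645 qualify.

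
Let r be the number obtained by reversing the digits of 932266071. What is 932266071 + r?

Reverse of 932266071 is 170662239.
932266071 + 170662239 = 1102928310

1102928310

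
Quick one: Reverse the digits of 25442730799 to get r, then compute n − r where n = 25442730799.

-74260993653

Reverse of 25442730799 is 99703724452.
25442730799 − 99703724452 = -74260993653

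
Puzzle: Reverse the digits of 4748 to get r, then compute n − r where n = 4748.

-3726

Reverse of 4748 is 8474.
4748 − 8474 = -3726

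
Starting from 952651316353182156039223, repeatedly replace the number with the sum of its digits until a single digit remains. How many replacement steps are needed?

952651316353182156039223 → 91 → 10 → 1 (3 steps)

3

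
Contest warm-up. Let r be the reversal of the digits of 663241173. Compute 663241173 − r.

292098807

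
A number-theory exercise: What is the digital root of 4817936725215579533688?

6

4+8+1+7+9+3+6+7+2+5+2+1+5+5+7+9+5+3+3+6+8+8 = 114
1+1+4 = 6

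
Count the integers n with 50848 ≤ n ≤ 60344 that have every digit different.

The integers in [50848, 60344] that have every digit different: 50849, 50861, 50862, 50863, 50864, 50867, …, 60341, 60342.
2847 qualify.

2847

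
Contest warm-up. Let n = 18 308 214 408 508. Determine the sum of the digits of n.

52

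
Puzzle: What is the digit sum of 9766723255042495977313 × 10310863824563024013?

9766723255042495977313 × 10310863824563024013 = 100703353494936097076056584995595122217069
Sum of its 42 digits: 186.

186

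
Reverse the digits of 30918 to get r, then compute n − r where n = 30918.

-50985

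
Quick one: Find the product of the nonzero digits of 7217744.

10976

7×2×1×7×7×4×4 = 10976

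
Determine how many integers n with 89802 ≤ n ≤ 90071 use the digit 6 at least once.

The integers in [89802, 90071] that use the digit 6 at least once: 89806, 89816, 89826, 89836, 89846, 89856, …, 90068, 90069.
54 qualify.

54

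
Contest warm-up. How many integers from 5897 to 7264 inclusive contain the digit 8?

The integers in [5897, 7264] that contain the digit 8: 5897, 5898, 5899, 5908, 5918, 5928, …, 7248, 7258.
337 qualify.

337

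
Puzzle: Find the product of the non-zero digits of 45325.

600

4×5×3×2×5 = 600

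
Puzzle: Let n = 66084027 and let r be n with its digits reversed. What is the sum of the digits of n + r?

30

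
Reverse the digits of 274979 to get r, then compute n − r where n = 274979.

Reverse of 274979 is 979472.
274979 − 979472 = -704493

-704493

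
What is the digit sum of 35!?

144

35! = 10333147966386144929666651337523200000000
Sum of its 41 digits: 144.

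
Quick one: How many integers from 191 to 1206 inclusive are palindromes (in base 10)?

83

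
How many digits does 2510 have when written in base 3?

8

2510 in base 3 is 10102222, which has 8 digits.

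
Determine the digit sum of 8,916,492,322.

8+9+1+6+4+9+2+3+2+2 = 46

46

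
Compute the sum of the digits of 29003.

14

2+9+0+0+3 = 14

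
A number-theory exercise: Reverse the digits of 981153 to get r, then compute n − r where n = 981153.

629964

Reverse of 981153 is 351189.
981153 − 351189 = 629964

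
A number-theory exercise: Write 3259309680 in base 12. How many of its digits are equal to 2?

1

3259309680 in base 12 is 76B652700.
The digit 2 appears 1 time.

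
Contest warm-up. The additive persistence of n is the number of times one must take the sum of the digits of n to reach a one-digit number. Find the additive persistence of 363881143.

3

363881143 → 37 → 10 → 1 (3 steps)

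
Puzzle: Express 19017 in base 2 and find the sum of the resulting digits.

6

19017 in base 2 is 100101001001001.
Digit sum: 1+0+0+1+0+1+0+0+1+0+0+1+0+0+1 = 6.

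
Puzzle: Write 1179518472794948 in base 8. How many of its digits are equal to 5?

1

1179518472794948 in base 8 is 41414201344731504.
The digit 5 appears 1 time.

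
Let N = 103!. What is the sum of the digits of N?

103! = 99029007164861804075467152545817733490901658221144924830052805546998766658416222832141441073883538492653516385977292093222882134415149891584000000000000000000000000
Sum of its 164 digits: 621.

621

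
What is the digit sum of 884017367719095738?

93

8+8+4+0+1+7+3+6+7+7+1+9+0+9+5+7+3+8 = 93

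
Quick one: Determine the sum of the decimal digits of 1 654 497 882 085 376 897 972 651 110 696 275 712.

1+6+5+4+4+9+7+8+8+2+0+8+5+3+7+6+8+9+7+9+7+2+6+5+1+1+1+0+6+9+6+2+7+5+7+1+2 = 184

184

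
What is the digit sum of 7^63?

7^63 = 174251498233690814305510551794710260107945042018748343
Sum of its 54 digits: 208.

208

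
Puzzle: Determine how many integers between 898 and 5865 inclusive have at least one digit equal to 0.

The integers in [898, 5865] that have at least one digit equal to 0: 900, 901, 902, 903, 904, 905, …, 5850, 5860.
1352 qualify.

1352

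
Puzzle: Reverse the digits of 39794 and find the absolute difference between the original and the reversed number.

9999

Reverse of 39794 is 49793.
|39794 − 49793| = 9999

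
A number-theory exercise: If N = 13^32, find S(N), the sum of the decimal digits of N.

13^32 = 442779263776840698304313192148785281
Sum of its 36 digits: 169.

169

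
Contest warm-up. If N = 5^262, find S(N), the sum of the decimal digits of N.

5^262 = 1349401336733506972716617478562562432986875056943168966409953667213842469244129227808048047417545035400085514679085884937030484210442491670883281840165324183544726110994815826416015625
Sum of its 184 digits: 805.

805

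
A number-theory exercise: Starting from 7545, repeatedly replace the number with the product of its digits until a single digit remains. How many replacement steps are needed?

7545 → 700 → 0 (2 steps)

2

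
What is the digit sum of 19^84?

19^84 = 260197116877105969295901581876340698090881996328247121654867528250661819610373144180117184501691957444080721
Sum of its 108 digits: 478.

478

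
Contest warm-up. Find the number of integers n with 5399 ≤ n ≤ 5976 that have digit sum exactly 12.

10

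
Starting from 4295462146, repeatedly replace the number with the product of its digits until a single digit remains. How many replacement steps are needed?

4295462146 → 414720 → 0 (2 steps)

2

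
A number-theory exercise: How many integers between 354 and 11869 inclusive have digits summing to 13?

594

The integers in [354, 11869] that have digits summing to 13: 355, 364, 373, 382, 391, 409, …, 11821, 11830.
594 qualify.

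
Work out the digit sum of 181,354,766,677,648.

79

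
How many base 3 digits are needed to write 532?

6

532 in base 3 is 201201, which has 6 digits.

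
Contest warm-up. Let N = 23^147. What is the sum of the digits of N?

890

23^147 = 149276654921219029430541389365909599384451445838441937627181638075351312439814162545294384304140700297670864641959762713262771194576820211057080377861436019176764612078919382377178708116550333809386247
Sum of its 201 digits: 890.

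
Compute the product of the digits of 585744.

22400

5×8×5×7×4×4 = 22400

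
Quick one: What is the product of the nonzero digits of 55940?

5×5×9×4 = 900

900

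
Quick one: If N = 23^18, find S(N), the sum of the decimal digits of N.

23^18 = 3244150909895248285300369
Sum of its 25 digits: 109.

109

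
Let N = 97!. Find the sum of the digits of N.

97! = 96192759682482119853328425949563698712343813919172976158104477319333745612481875498805879175589072651261284189679678167647067832320000000000000000000000
Sum of its 152 digits: 648.

648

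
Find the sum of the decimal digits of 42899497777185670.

4+2+8+9+9+4+9+7+7+7+7+1+8+5+6+7+0 = 100

100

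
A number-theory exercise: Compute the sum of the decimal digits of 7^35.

7^35 = 378818692265664781682717625943
Sum of its 30 digits: 157.

157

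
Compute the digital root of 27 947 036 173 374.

2+7+9+4+7+0+3+6+1+7+3+3+7+4 = 63
6+3 = 9

9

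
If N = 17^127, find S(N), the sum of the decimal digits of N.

755

17^127 = 1849324039132269838857813641362834929307348126285998933608458551352454843869502160366132449748787432695987077039664612181399115898708880371971190911115999473
Sum of its 157 digits: 755.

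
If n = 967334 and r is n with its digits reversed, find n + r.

Reverse of 967334 is 433769.
967334 + 433769 = 1401103

1401103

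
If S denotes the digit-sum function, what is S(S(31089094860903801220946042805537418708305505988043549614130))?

12

First digit sum: 237.
2+3+7 = 12.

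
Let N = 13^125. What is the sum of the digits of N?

13^125 = 17495205107231218793576963634827826483450203134131760434049069074576382037456993684822326893030505066375595924533664676070430456468911381693
Sum of its 140 digits: 610.

610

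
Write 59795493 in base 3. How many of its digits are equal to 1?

59795493 in base 3 is 11011111220222220.
The digit 1 appears 7 times.

7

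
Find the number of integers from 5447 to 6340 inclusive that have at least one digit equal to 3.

The integers in [5447, 6340] that have at least one digit equal to 3: 5453, 5463, 5473, 5483, 5493, 5503, …, 6339, 6340.
198 qualify.

198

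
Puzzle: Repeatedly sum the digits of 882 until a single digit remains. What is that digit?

8+8+2 = 18
1+8 = 9

9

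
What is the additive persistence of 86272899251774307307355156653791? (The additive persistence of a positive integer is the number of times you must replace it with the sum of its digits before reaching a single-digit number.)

86272899251774307307355156653791 → 153 → 9 (2 steps)

2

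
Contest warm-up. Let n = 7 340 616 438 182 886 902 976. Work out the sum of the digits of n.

108

7+3+4+0+6+1+6+4+3+8+1+8+2+8+8+6+9+0+2+9+7+6 = 108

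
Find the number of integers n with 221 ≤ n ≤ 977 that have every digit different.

The integers in [221, 977] that have every digit different: 230, 231, 234, 235, 236, 237, …, 975, 976.
551 qualify.

551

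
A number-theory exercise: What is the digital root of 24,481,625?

5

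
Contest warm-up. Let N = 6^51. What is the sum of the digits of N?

6^51 = 4849687664788584363858837602739217760256
Sum of its 40 digits: 216.

216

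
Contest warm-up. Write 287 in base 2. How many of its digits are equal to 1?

287 in base 2 is 100011111.
The digit 1 appears 6 times.

6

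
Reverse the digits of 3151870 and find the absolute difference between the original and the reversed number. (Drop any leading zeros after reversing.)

Reverse of 3151870 is 781513.
|3151870 − 781513| = 2370357

2370357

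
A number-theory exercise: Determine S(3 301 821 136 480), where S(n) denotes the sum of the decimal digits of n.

3+3+0+1+8+2+1+1+3+6+4+8+0 = 40

40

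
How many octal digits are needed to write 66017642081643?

16

66017642081643 in base 8 is 1700535606566553, which has 16 digits.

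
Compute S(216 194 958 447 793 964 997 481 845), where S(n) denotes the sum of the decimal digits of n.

2+1+6+1+9+4+9+5+8+4+4+7+7+9+3+9+6+4+9+9+7+4+8+1+8+4+5 = 153

153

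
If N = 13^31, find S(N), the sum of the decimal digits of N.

184

13^31 = 34059943367449284484947168626829637
Sum of its 35 digits: 184.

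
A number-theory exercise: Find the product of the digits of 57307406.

5×7×3×0×7×4×0×6 = 0

0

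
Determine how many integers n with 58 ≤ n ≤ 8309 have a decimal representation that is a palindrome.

167

The integers in [58, 8309] that have a decimal representation that is a palindrome: 66, 77, 88, 99, 101, 111, …, 8118, 8228.
167 qualify.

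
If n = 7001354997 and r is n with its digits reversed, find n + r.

14995886004

Reverse of 7001354997 is 7994531007.
7001354997 + 7994531007 = 14995886004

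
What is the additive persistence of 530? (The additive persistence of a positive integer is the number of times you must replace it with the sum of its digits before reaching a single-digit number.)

530 → 8 (1 step)

1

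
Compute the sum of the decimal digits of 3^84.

162

3^84 = 11972515182562019788602740026717047105681
Sum of its 41 digits: 162.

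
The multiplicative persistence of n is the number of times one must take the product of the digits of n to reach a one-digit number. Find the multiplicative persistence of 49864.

3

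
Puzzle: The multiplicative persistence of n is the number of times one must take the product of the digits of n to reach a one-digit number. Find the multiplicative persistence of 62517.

62517 → 420 → 0 (2 steps)

2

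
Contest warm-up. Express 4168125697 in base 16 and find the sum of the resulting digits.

4168125697 in base 16 is F8708D01.
Digit sum: 15+8+7+0+8+13+0+1 = 52.

52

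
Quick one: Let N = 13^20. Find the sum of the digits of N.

115

13^20 = 19004963774880799438801
Sum of its 23 digits: 115.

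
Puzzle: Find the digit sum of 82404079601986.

64

8+2+4+0+4+0+7+9+6+0+1+9+8+6 = 64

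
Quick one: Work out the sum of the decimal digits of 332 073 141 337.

3+3+2+0+7+3+1+4+1+3+3+7 = 37

37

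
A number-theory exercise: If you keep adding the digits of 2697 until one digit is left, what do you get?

6

2+6+9+7 = 24
2+4 = 6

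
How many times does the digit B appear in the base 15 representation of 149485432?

149485432 in base 15 is D1CBEA7.
The digit B appears 1 time.

1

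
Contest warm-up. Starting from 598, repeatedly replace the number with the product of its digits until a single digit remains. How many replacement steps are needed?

2

598 → 360 → 0 (2 steps)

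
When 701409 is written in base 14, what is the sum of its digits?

33

701409 in base 14 is 143889.
Digit sum: 1+4+3+8+8+9 = 33.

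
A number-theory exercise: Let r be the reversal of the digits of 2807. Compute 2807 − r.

-4275

Reverse of 2807 is 7082.
2807 − 7082 = -4275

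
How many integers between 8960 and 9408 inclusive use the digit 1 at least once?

The integers in [8960, 9408] that use the digit 1 at least once: 8961, 8971, 8981, 8991, 9001, 9010, …, 9391, 9401.
162 qualify.

162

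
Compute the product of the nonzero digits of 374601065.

15120

3×7×4×6×1×6×5 = 15120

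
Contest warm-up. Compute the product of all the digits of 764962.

18144

7×6×4×9×6×2 = 18144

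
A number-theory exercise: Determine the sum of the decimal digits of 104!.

104! = 10299016745145627623848583864765044283053772454999072182325491776887871732475287174542709871683888003235965704141638377695179741979175588724736000000000000000000000000
Sum of its 167 digits: 702.

702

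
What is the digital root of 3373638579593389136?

3+3+7+3+6+3+8+5+7+9+5+9+3+3+8+9+1+3+6 = 101
1+0+1 = 2

2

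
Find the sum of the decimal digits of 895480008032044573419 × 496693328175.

895480008032044573419 × 496693328175 = 444778945503611951221431248780325
Sum of its 33 digits: 135.

135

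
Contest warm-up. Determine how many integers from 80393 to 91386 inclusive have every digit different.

3363

The integers in [80393, 91386] that have every digit different: 80394, 80395, 80396, 80397, 80412, 80413, …, 91385, 91386.
3363 qualify.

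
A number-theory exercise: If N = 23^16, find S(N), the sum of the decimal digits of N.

103

23^16 = 6132610415680998648961
Sum of its 22 digits: 103.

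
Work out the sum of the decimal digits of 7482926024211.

48

7+4+8+2+9+2+6+0+2+4+2+1+1 = 48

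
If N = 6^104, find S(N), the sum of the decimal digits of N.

6^104 = 846700936056091894301310586236842935416138248772949513519821268414868295354679296
Sum of its 81 digits: 378.

378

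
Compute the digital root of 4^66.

The digital root of n equals n mod 9 (or 9 when 9 | n), so we need 4^66 mod 9.
4^66 ≡ 1 (mod 9), so the digital root is 1.

1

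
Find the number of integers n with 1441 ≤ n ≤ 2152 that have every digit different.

The integers in [1441, 2152] that have every digit different: 1450, 1452, 1453, 1456, 1457, 1458, …, 2149, 2150.
393 qualify.

393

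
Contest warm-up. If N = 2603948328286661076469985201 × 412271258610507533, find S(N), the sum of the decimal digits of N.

220

2603948328286661076469985201 × 412271258610507533 = 1073533054659468816577678568660467871609019133
Sum of its 46 digits: 220.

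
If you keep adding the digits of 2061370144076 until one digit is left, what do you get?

5

2+0+6+1+3+7+0+1+4+4+0+7+6 = 41
4+1 = 5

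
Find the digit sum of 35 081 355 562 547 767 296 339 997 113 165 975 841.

187

3+5+0+8+1+3+5+5+5+6+2+5+4+7+7+6+7+2+9+6+3+3+9+9+9+7+1+1+3+1+6+5+9+7+5+8+4+1 = 187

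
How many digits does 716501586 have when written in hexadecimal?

716501586 in base 16 is 2AB4F252, which has 8 digits.

8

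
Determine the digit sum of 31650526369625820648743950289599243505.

3+1+6+5+0+5+2+6+3+6+9+6+2+5+8+2+0+6+4+8+7+4+3+9+5+0+2+8+9+5+9+9+2+4+3+5+0+5 = 176

176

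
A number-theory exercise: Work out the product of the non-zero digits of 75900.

7×5×9 = 315

315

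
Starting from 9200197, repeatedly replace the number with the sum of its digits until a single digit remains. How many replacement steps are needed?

3

9200197 → 28 → 10 → 1 (3 steps)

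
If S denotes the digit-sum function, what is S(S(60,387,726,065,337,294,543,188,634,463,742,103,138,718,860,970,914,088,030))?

First digit sum: 241.
2+4+1 = 7.

7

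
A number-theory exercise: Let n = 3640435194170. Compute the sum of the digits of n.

47

3+6+4+0+4+3+5+1+9+4+1+7+0 = 47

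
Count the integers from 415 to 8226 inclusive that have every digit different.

The integers in [415, 8226] that have every digit different: 415, 416, 417, 418, 419, 420, …, 8217, 8219.
4075 qualify.

4075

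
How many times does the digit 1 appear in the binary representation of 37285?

37285 in base 2 is 1001000110100101.
The digit 1 appears 7 times.

7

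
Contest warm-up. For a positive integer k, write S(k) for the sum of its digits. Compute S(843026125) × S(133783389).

1395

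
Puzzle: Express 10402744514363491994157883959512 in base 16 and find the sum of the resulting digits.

167

10402744514363491994157883959512 in base 16 is 834D1494623A641F828449A8D8.
Digit sum: 8+3+4+13+1+4+9+4+6+2+3+10+6+4+1+15+8+2+8+4+4+9+10+8+13+8 = 167.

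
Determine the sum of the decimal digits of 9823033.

28

9+8+2+3+0+3+3 = 28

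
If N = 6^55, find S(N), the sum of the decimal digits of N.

6^55 = 6285195213566005335561053533150026217291776
Sum of its 43 digits: 162.

162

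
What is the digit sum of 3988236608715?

66

3+9+8+8+2+3+6+6+0+8+7+1+5 = 66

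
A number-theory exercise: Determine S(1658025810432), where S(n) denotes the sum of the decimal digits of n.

1+6+5+8+0+2+5+8+1+0+4+3+2 = 45

45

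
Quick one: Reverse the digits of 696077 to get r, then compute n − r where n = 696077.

-74619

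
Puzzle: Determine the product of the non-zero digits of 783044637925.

30481920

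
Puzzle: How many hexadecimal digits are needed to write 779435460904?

10

779435460904 in base 16 is B579F94928, which has 10 digits.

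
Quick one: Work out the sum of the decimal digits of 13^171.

13^171 = 30500941440790225846263910938334447106178610569821876624649353871482970302092112669455349348474410860945846246361937330271499848785009345366071703939976823364067647683430248532614970631718837
Sum of its 191 digits: 856.

856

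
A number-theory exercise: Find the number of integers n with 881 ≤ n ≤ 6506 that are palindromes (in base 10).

67

The integers in [881, 6506] that are palindromes (in base 10): 888, 898, 909, 919, 929, 939, …, 6336, 6446.
67 qualify.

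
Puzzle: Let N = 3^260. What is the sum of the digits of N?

3^260 = 11259684642548723353960122729962565552251726915490860177319990778832921883011081311221143301482878371266744908784460854277201
Sum of its 125 digits: 540.

540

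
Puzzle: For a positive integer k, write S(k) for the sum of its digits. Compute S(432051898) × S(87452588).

S(432051898) = 4+3+2+0+5+1+8+9+8 = 40.
S(87452588) = 8+7+4+5+2+5+8+8 = 47.
40 · 47 = 1880.

1880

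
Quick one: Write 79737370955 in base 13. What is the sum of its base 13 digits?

59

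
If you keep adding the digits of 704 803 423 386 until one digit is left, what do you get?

3

7+0+4+8+0+3+4+2+3+3+8+6 = 48
4+8 = 12
1+2 = 3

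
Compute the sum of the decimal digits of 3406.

13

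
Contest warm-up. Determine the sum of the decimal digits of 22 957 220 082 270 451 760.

71

2+2+9+5+7+2+2+0+0+8+2+2+7+0+4+5+1+7+6+0 = 71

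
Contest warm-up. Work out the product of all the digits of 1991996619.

2125764

1×9×9×1×9×9×6×6×1×9 = 2125764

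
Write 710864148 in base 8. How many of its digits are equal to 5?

710864148 in base 8 is 5227566424.
The digit 5 appears 2 times.

2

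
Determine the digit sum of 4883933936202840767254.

4+8+8+3+9+3+3+9+3+6+2+0+2+8+4+0+7+6+7+2+5+4 = 103

103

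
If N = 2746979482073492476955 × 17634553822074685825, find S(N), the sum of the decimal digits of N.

218

2746979482073492476955 × 17634553822074685825 = 48441757524759847673251773668282677662875
Sum of its 41 digits: 218.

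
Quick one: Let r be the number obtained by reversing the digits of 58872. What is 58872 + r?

86757

Reverse of 58872 is 27885.
58872 + 27885 = 86757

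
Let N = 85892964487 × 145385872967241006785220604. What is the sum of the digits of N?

163

85892964487 × 145385872967241006785220604 = 12487623623686725110173079375832690148
Sum of its 38 digits: 163.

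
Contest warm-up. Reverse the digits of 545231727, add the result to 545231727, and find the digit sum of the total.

36

Reversal of 545231727 is 727132545; 545231727 + 727132545 = 1272364272.
Digit sum of 1272364272: 1+2+7+2+3+6+4+2+7+2 = 36.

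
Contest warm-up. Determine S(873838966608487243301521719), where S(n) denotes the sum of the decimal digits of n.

8+7+3+8+3+8+9+6+6+6+0+8+4+8+7+2+4+3+3+0+1+5+2+1+7+1+9 = 129

129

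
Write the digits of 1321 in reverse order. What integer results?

1231

Reversing 1321 gives 1231.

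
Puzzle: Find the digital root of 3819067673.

5

3+8+1+9+0+6+7+6+7+3 = 50
5+0 = 5
(Equivalently, 3819067673 mod 9 = 5.)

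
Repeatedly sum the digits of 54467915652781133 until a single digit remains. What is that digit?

5+4+4+6+7+9+1+5+6+5+2+7+8+1+1+3+3 = 77
7+7 = 14
1+4 = 5

5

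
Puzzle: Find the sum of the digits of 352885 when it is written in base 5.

17

352885 in base 5 is 42243020.
Digit sum: 4+2+2+4+3+0+2+0 = 17.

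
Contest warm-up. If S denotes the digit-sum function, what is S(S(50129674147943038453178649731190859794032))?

First digit sum: 188.
1+8+8 = 17.

17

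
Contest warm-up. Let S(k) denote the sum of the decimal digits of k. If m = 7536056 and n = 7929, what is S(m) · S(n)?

S(7536056) = 7+5+3+6+0+5+6 = 32.
S(7929) = 7+9+2+9 = 27.
32 · 27 = 864.

864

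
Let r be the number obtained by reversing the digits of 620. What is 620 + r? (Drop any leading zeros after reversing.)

Reverse of 620 is 26.
620 + 26 = 646

646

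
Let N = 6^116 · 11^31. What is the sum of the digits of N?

6^116 · 11^31 = 353767786629574519556922395079015881452476515381528312305093756601996545158169348107131627439582168431787194125683120930816
Sum of its 123 digits: 558.

558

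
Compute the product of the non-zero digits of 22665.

2×2×6×6×5 = 720

720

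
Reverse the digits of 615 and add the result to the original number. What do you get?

1131

Reverse of 615 is 516.
615 + 516 = 1131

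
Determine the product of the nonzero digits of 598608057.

604800

5×9×8×6×8×5×7 = 604800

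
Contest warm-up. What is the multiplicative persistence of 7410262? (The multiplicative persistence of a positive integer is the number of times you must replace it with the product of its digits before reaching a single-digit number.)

1

7410262 → 0 (1 step)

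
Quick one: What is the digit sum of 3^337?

774

3^337 = 61640029873696844587354495248467655238959604866138307074477812999899122146583802168656575797599660327192763477246946112810148535313507889074737242512454360455363
Sum of its 161 digits: 774.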